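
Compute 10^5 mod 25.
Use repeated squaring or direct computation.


10^1 mod 25 = 10
10^2 mod 25 = 0
10^3 mod 25 = 0
10^4 mod 25 = 0
10^5 mod 25 = 0


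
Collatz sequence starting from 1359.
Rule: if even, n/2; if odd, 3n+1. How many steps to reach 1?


1359 → 4078 → 2039 → 6118 → 3059 → 9178 → 4589 → 13768 → 6884 → 3442 → 1721 → 5164 → 2582 → 1291 → 3874 → 1937 → 5812 → 2906 → 1453 → 4360 → 2180 → 1090 → 545 → 1636 → 818 → 409 → 1228 → 614 → 307 → 922 → 461 → 1384 → 692 → 346 → 173 → 520 → 260 → 130 → 65 → 196 → 98 → 49 → 148 → 74 → 37 → 112 → 56 → 28 → 14 → 7 → 22 → 11 → 34 → 17 → 52 → 26 → 13 → 40 → 20 → 10 → 5 → 16 → 8 → 4 → 2 → 1
Total steps = 65

65 steps


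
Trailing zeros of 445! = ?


floor(445/5) = 89
floor(445/25) = 17
floor(445/125) = 3
Total = 109

109 trailing zeros


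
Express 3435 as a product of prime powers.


3435 / 3 = 1145
1145 / 5 = 229
229 / 229 = 1
3435 = 3 × 5 × 229


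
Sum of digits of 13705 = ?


1 + 3 + 7 + 0 + 5 = 16


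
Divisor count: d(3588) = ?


3588 = 2^2 × 3^1 × 13^1 × 23^1
d(3588) = (2+1) × (1+1) × (1+1) × (1+1) = 24

24 divisors


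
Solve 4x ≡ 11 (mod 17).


GCD(4, 17) = 1, unique solution
a^(-1) mod 17 = 13
x = 13 * 11 mod 17 = 7

x ≡ 7 (mod 17)


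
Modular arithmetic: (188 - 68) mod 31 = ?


188 - 68 = 120
120 mod 31 = 27


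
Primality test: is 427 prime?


427 / 7 = 61 (exact division)
427 is NOT prime.

No, 427 is not prime


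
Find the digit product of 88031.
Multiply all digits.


8 × 8 × 0 × 3 × 1 = 0


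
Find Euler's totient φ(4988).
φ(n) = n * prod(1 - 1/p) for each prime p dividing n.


4988 = 2^2 × 29 × 43
Prime factors: 2, 29, 43
φ(4988) = 4988 × (1-1/2) × (1-1/29) × (1-1/43)
= 4988 × 1/2 × 28/29 × 42/43 = 2352

φ(4988) = 2352


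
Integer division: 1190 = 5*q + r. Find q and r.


1190 = 5 * 238 + 0
Check: 1190 + 0 = 1190

q = 238, r = 0


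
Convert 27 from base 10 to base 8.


27 (base 10) = 27 (decimal)
27 (decimal) = 33 (base 8)


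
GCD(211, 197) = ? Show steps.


211 = 1 * 197 + 14
197 = 14 * 14 + 1
14 = 14 * 1 + 0
GCD = 1


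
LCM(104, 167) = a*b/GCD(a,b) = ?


GCD(104, 167) = 1
LCM = 104*167/1 = 17368/1 = 17368

LCM = 17368


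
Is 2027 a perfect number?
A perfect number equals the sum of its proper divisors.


Proper divisors of 2027: 1
Sum = 1 = 1

No, 2027 is not perfect (1 ≠ 2027)


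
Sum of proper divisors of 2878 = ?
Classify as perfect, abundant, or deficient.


Proper divisors: 1, 2, 1439
Sum = 1 + 2 + 1439 = 1442
1442 < 2878 → deficient

s(2878) = 1442 (deficient)


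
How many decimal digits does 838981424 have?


838981424 has 9 digits in base 10
floor(log10(838981424)) + 1 = floor(8.9238) + 1 = 9

9 digits (base 10)


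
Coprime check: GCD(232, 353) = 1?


Euclidean algorithm:
353 = 1 * 232 + 121
232 = 1 * 121 + 111
121 = 1 * 111 + 10
111 = 11 * 10 + 1
10 = 10 * 1 + 0
GCD(232, 353) = 1

Yes, coprime (GCD = 1)


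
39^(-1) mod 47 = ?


Use the extended Euclidean algorithm on (47, 39); each row r = 47*s + 39*t:
r=47, s=1, t=0
r=39, s=0, t=1
q=1: r=8, s=1, t=-1   [47*(1) + 39*(-1) = 8]
q=4: r=7, s=-4, t=5   [47*(-4) + 39*(5) = 7]
q=1: r=1, s=5, t=-6   [47*(5) + 39*(-6) = 1]
q=7: r=0, s=-39, t=47   [47*(-39) + 39*(47) = 0]
GCD = 1 with t = -6, so 39*(-6) ≡ 1 (mod 47)
Inverse = -6 mod 47 = 41
Check: 39 * 41 = 1599 ≡ 1 (mod 47)

39^(-1) ≡ 41 (mod 47)


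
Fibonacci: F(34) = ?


Sequence: 1, 1, 2, 3, 5, 8, 13, 21, 34, 55, 89, 144, 233, 377, 610, 987, 1597, 2584, 4181, 6765, 10946, 17711, 28657, 46368, 75025, 121393, 196418, 317811, 514229, 832040, 1346269, 2178309, 3524578, 5702887
F(34) = 5702887


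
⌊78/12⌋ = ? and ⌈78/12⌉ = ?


78/12 = 6.5000
floor = 6
ceil = 7

floor = 6, ceil = 7


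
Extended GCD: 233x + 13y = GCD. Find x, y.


Tabular extended Euclidean (each row: r = 233*s + 13*t):
r=233, s=1, t=0
r=13, s=0, t=1
q=17: r=12, s=1, t=-17   [233*(1) + 13*(-17) = 12]
q=1: r=1, s=-1, t=18   [233*(-1) + 13*(18) = 1]
q=12: r=0, s=13, t=-233   [233*(13) + 13*(-233) = 0]
GCD = 1; from the row with r=1: x=-1, y=18
Check: 233*(-1) + 13*(18) = -233 + 234 = 1

GCD = 1, x = -1, y = 18


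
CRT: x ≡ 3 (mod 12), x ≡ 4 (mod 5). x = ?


M = 12*5 = 60
M1 = M/12 = 5, M2 = M/5 = 12
M1^(-1) mod 12 = 5, M2^(-1) mod 5 = 3
x = 3*5*5 + 4*12*3 = 219
219 mod 60 = 39
Check: 39 mod 12 = 3 ✓, 39 mod 5 = 4 ✓

x ≡ 39 (mod 60)


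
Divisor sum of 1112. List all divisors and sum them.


Divisors of 1112: 1, 2, 4, 8, 139, 278, 556, 1112
Sum = 1 + 2 + 4 + 8 + 139 + 278 + 556 + 1112 = 2100

σ(1112) = 2100


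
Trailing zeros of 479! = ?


floor(479/5) = 95
floor(479/25) = 19
floor(479/125) = 3
Total = 117

117 trailing zeros


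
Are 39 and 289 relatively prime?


Euclidean algorithm:
289 = 7 * 39 + 16
39 = 2 * 16 + 7
16 = 2 * 7 + 2
7 = 3 * 2 + 1
2 = 2 * 1 + 0
GCD(39, 289) = 1

Yes, coprime (GCD = 1)


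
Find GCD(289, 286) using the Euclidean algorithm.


289 = 1 * 286 + 3
286 = 95 * 3 + 1
3 = 3 * 1 + 0
GCD = 1


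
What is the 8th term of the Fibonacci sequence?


Sequence: 1, 1, 2, 3, 5, 8, 13, 21
F(8) = 21


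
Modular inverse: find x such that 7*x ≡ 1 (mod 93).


Use the extended Euclidean algorithm on (93, 7); each row r = 93*s + 7*t:
r=93, s=1, t=0
r=7, s=0, t=1
q=13: r=2, s=1, t=-13   [93*(1) + 7*(-13) = 2]
q=3: r=1, s=-3, t=40   [93*(-3) + 7*(40) = 1]
q=2: r=0, s=7, t=-93   [93*(7) + 7*(-93) = 0]
GCD = 1 with t = 40, so 7*(40) ≡ 1 (mod 93)
Inverse = 40 mod 93 = 40
Check: 7 * 40 = 280 ≡ 1 (mod 93)

7^(-1) ≡ 40 (mod 93)


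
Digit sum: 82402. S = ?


8 + 2 + 4 + 0 + 2 = 16


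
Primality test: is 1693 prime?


Check divisors up to sqrt(1693) = 41.1461
No divisors found.
1693 is prime.

Yes, 1693 is prime


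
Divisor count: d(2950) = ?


2950 = 2^1 × 5^2 × 59^1
d(2950) = (1+1) × (2+1) × (1+1) = 12

12 divisors


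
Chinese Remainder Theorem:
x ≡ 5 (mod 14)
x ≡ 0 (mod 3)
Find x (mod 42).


M = 14*3 = 42
M1 = M/14 = 3, M2 = M/3 = 14
M1^(-1) mod 14 = 5, M2^(-1) mod 3 = 2
x = 5*3*5 + 0*14*2 = 75
75 mod 42 = 33
Check: 33 mod 14 = 5 ✓, 33 mod 3 = 0 ✓

x ≡ 33 (mod 42)


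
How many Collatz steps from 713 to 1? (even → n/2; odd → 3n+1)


713 → 2140 → 1070 → 535 → 1606 → 803 → 2410 → 1205 → 3616 → 1808 → 904 → 452 → 226 → 113 → 340 → 170 → 85 → 256 → 128 → 64 → 32 → 16 → 8 → 4 → 2 → 1
Total steps = 25

25 steps


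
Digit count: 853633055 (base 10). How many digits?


853633055 has 9 digits in base 10
floor(log10(853633055)) + 1 = floor(8.9313) + 1 = 9

9 digits (base 10)


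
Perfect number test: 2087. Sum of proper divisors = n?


Proper divisors of 2087: 1
Sum = 1 = 1

No, 2087 is not perfect (1 ≠ 2087)


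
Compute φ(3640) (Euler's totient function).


3640 = 2^3 × 5 × 7 × 13
Prime factors: 2, 5, 7, 13
φ(3640) = 3640 × (1-1/2) × (1-1/5) × (1-1/7) × (1-1/13)
= 3640 × 1/2 × 4/5 × 6/7 × 12/13 = 1152

φ(3640) = 1152


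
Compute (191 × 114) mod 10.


191 × 114 = 21774
21774 mod 10 = 4


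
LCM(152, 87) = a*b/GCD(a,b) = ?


GCD(152, 87) = 1
LCM = 152*87/1 = 13224/1 = 13224

LCM = 13224


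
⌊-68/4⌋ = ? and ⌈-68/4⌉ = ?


-68/4 = -17.0000
floor = -17
ceil = -17

floor = -17, ceil = -17


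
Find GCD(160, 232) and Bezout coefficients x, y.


Tabular extended Euclidean (each row: r = 160*s + 232*t):
r=160, s=1, t=0
r=232, s=0, t=1
q=0: r=160, s=1, t=0   [160*(1) + 232*(0) = 160]
q=1: r=72, s=-1, t=1   [160*(-1) + 232*(1) = 72]
q=2: r=16, s=3, t=-2   [160*(3) + 232*(-2) = 16]
q=4: r=8, s=-13, t=9   [160*(-13) + 232*(9) = 8]
q=2: r=0, s=29, t=-20   [160*(29) + 232*(-20) = 0]
GCD = 8; from the row with r=8: x=-13, y=9
Check: 160*(-13) + 232*(9) = -2080 + 2088 = 8

GCD = 8, x = -13, y = 9


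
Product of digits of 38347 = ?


3 × 8 × 3 × 4 × 7 = 2016


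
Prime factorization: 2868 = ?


2868 / 2 = 1434
1434 / 2 = 717
717 / 3 = 239
239 / 239 = 1
2868 = 2^2 × 3 × 239


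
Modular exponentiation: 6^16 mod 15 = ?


6^1 mod 15 = 6
6^2 mod 15 = 6
6^3 mod 15 = 6
6^4 mod 15 = 6
6^5 mod 15 = 6
6^6 mod 15 = 6
6^7 mod 15 = 6
6^8 mod 15 = 6
6^9 mod 15 = 6
6^10 mod 15 = 6
6^11 mod 15 = 6
6^12 mod 15 = 6
6^13 mod 15 = 6
6^14 mod 15 = 6
6^15 mod 15 = 6
6^16 mod 15 = 6


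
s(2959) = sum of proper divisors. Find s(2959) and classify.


Proper divisors: 1, 11, 269
Sum = 1 + 11 + 269 = 281
281 < 2959 → deficient

s(2959) = 281 (deficient)


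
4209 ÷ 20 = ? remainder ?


4209 = 20 * 210 + 9
Check: 4200 + 9 = 4209

q = 210, r = 9


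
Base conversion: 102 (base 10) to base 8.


102 (base 10) = 102 (decimal)
102 (decimal) = 146 (base 8)


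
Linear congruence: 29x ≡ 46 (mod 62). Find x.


GCD(29, 62) = 1, unique solution
a^(-1) mod 62 = 15
x = 15 * 46 mod 62 = 8

x ≡ 8 (mod 62)


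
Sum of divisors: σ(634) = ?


Divisors of 634: 1, 2, 317, 634
Sum = 1 + 2 + 317 + 634 = 954

σ(634) = 954


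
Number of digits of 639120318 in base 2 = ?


639120318 in base 2 = 100110000110000011001110111110
Number of digits = 30

30 digits (base 2)


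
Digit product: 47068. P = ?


4 × 7 × 0 × 6 × 8 = 0


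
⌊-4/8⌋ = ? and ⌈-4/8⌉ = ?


-4/8 = -0.5000
floor = -1
ceil = 0

floor = -1, ceil = 0


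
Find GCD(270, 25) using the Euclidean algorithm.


270 = 10 * 25 + 20
25 = 1 * 20 + 5
20 = 4 * 5 + 0
GCD = 5


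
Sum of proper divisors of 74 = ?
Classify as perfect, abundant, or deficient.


Proper divisors: 1, 2, 37
Sum = 1 + 2 + 37 = 40
40 < 74 → deficient

s(74) = 40 (deficient)


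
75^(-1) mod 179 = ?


Use the extended Euclidean algorithm on (179, 75); each row r = 179*s + 75*t:
r=179, s=1, t=0
r=75, s=0, t=1
q=2: r=29, s=1, t=-2   [179*(1) + 75*(-2) = 29]
q=2: r=17, s=-2, t=5   [179*(-2) + 75*(5) = 17]
q=1: r=12, s=3, t=-7   [179*(3) + 75*(-7) = 12]
q=1: r=5, s=-5, t=12   [179*(-5) + 75*(12) = 5]
q=2: r=2, s=13, t=-31   [179*(13) + 75*(-31) = 2]
q=2: r=1, s=-31, t=74   [179*(-31) + 75*(74) = 1]
q=2: r=0, s=75, t=-179   [179*(75) + 75*(-179) = 0]
GCD = 1 with t = 74, so 75*(74) ≡ 1 (mod 179)
Inverse = 74 mod 179 = 74
Check: 75 * 74 = 5550 ≡ 1 (mod 179)

75^(-1) ≡ 74 (mod 179)


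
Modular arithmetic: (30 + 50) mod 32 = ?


30 + 50 = 80
80 mod 32 = 16


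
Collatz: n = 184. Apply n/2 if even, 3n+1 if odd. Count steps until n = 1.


184 → 92 → 46 → 23 → 70 → 35 → 106 → 53 → 160 → 80 → 40 → 20 → 10 → 5 → 16 → 8 → 4 → 2 → 1
Total steps = 18

18 steps


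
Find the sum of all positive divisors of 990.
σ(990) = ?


Divisors of 990: 1, 2, 3, 5, 6, 9, 10, 11, 15, 18, 22, 30, 33, 45, 55, 66, 90, 99, 110, 165, 198, 330, 495, 990
Sum = 1 + 2 + 3 + 5 + 6 + 9 + 10 + 11 + 15 + 18 + 22 + 30 + 33 + 45 + 55 + 66 + 90 + 99 + 110 + 165 + 198 + 330 + 495 + 990 = 2808

σ(990) = 2808


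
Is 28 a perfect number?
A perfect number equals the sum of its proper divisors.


Proper divisors of 28: 1, 2, 4, 7, 14
Sum = 1 + 2 + 4 + 7 + 14 = 28

Yes, 28 is perfect (28 = 28)


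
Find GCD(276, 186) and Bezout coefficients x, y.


Tabular extended Euclidean (each row: r = 276*s + 186*t):
r=276, s=1, t=0
r=186, s=0, t=1
q=1: r=90, s=1, t=-1   [276*(1) + 186*(-1) = 90]
q=2: r=6, s=-2, t=3   [276*(-2) + 186*(3) = 6]
q=15: r=0, s=31, t=-46   [276*(31) + 186*(-46) = 0]
GCD = 6; from the row with r=6: x=-2, y=3
Check: 276*(-2) + 186*(3) = -552 + 558 = 6

GCD = 6, x = -2, y = 3


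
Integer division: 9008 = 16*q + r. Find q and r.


9008 = 16 * 563 + 0
Check: 9008 + 0 = 9008

q = 563, r = 0


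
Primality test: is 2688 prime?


2688 / 2 = 1344 (exact division)
2688 is NOT prime.

No, 2688 is not prime


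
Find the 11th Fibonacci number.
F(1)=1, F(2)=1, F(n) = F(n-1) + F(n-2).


Sequence: 1, 1, 2, 3, 5, 8, 13, 21, 34, 55, 89
F(11) = 89


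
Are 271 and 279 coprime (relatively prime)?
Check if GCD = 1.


Euclidean algorithm:
279 = 1 * 271 + 8
271 = 33 * 8 + 7
8 = 1 * 7 + 1
7 = 7 * 1 + 0
GCD(271, 279) = 1

Yes, coprime (GCD = 1)


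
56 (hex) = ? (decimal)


56 (base 16) = 86 (decimal)
86 (decimal) = 86 (base 10)


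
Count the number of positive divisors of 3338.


3338 = 2^1 × 1669^1
d(3338) = (1+1) × (1+1) = 4

4 divisors


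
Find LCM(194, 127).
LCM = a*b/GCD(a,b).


GCD(194, 127) = 1
LCM = 194*127/1 = 24638/1 = 24638

LCM = 24638


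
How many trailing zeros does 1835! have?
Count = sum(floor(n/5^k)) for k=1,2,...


floor(1835/5) = 367
floor(1835/25) = 73
floor(1835/125) = 14
floor(1835/625) = 2
Total = 456

456 trailing zeros


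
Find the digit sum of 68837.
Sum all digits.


6 + 8 + 8 + 3 + 7 = 32


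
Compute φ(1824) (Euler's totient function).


1824 = 2^5 × 3 × 19
Prime factors: 2, 3, 19
φ(1824) = 1824 × (1-1/2) × (1-1/3) × (1-1/19)
= 1824 × 1/2 × 2/3 × 18/19 = 576

φ(1824) = 576


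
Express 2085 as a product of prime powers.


2085 / 3 = 695
695 / 5 = 139
139 / 139 = 1
2085 = 3 × 5 × 139


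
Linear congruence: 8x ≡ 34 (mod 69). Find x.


GCD(8, 69) = 1, unique solution
a^(-1) mod 69 = 26
x = 26 * 34 mod 69 = 56

x ≡ 56 (mod 69)


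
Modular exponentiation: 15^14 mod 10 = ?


15^1 mod 10 = 5
15^2 mod 10 = 5
15^3 mod 10 = 5
15^4 mod 10 = 5
15^5 mod 10 = 5
15^6 mod 10 = 5
15^7 mod 10 = 5
15^8 mod 10 = 5
15^9 mod 10 = 5
15^10 mod 10 = 5
15^11 mod 10 = 5
15^12 mod 10 = 5
15^13 mod 10 = 5
15^14 mod 10 = 5


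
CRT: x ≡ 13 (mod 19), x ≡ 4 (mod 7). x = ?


M = 19*7 = 133
M1 = M/19 = 7, M2 = M/7 = 19
M1^(-1) mod 19 = 11, M2^(-1) mod 7 = 3
x = 13*7*11 + 4*19*3 = 1229
1229 mod 133 = 32
Check: 32 mod 19 = 13 ✓, 32 mod 7 = 4 ✓

x ≡ 32 (mod 133)


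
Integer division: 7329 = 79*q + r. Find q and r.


7329 = 79 * 92 + 61
Check: 7268 + 61 = 7329

q = 92, r = 61


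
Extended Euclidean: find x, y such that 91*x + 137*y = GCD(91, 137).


Tabular extended Euclidean (each row: r = 91*s + 137*t):
r=91, s=1, t=0
r=137, s=0, t=1
q=0: r=91, s=1, t=0   [91*(1) + 137*(0) = 91]
q=1: r=46, s=-1, t=1   [91*(-1) + 137*(1) = 46]
q=1: r=45, s=2, t=-1   [91*(2) + 137*(-1) = 45]
q=1: r=1, s=-3, t=2   [91*(-3) + 137*(2) = 1]
q=45: r=0, s=137, t=-91   [91*(137) + 137*(-91) = 0]
GCD = 1; from the row with r=1: x=-3, y=2
Check: 91*(-3) + 137*(2) = -273 + 274 = 1

GCD = 1, x = -3, y = 2


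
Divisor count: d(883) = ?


883 = 883^1
d(883) = (1+1) = 2

2 divisors


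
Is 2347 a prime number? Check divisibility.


Check divisors up to sqrt(2347) = 48.4458
No divisors found.
2347 is prime.

Yes, 2347 is prime


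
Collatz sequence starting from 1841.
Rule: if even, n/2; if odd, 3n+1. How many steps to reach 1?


1841 → 5524 → 2762 → 1381 → 4144 → 2072 → 1036 → 518 → 259 → 778 → 389 → 1168 → 584 → 292 → 146 → 73 → 220 → 110 → 55 → 166 → 83 → 250 → 125 → 376 → 188 → 94 → 47 → 142 → 71 → 214 → 107 → 322 → 161 → 484 → 242 → 121 → 364 → 182 → 91 → 274 → 137 → 412 → 206 → 103 → 310 → 155 → 466 → 233 → 700 → 350 → 175 → 526 → 263 → 790 → 395 → 1186 → 593 → 1780 → 890 → 445 → 1336 → 668 → 334 → 167 → 502 → 251 → 754 → 377 → 1132 → 566 → 283 → 850 → 425 → 1276 → 638 → 319 → 958 → 479 → 1438 → 719 → 2158 → 1079 → 3238 → 1619 → 4858 → 2429 → 7288 → 3644 → 1822 → 911 → 2734 → 1367 → 4102 → 2051 → 6154 → 3077 → 9232 → 4616 → 2308 → 1154 → 577 → 1732 → 866 → 433 → 1300 → 650 → 325 → 976 → 488 → 244 → 122 → 61 → 184 → 92 → 46 → 23 → 70 → 35 → 106 → 53 → 160 → 80 → 40 → 20 → 10 → 5 → 16 → 8 → 4 → 2 → 1
Total steps = 130

130 steps


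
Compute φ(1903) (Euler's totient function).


1903 = 11 × 173
Prime factors: 11, 173
φ(1903) = 1903 × (1-1/11) × (1-1/173)
= 1903 × 10/11 × 172/173 = 1720

φ(1903) = 1720


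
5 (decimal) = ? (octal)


5 (base 10) = 5 (decimal)
5 (decimal) = 5 (base 8)


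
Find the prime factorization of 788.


788 / 2 = 394
394 / 2 = 197
197 / 197 = 1
788 = 2^2 × 197


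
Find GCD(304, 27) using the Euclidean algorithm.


304 = 11 * 27 + 7
27 = 3 * 7 + 6
7 = 1 * 6 + 1
6 = 6 * 1 + 0
GCD = 1


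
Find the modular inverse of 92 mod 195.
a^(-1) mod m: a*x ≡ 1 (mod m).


Use the extended Euclidean algorithm on (195, 92); each row r = 195*s + 92*t:
r=195, s=1, t=0
r=92, s=0, t=1
q=2: r=11, s=1, t=-2   [195*(1) + 92*(-2) = 11]
q=8: r=4, s=-8, t=17   [195*(-8) + 92*(17) = 4]
q=2: r=3, s=17, t=-36   [195*(17) + 92*(-36) = 3]
q=1: r=1, s=-25, t=53   [195*(-25) + 92*(53) = 1]
q=3: r=0, s=92, t=-195   [195*(92) + 92*(-195) = 0]
GCD = 1 with t = 53, so 92*(53) ≡ 1 (mod 195)
Inverse = 53 mod 195 = 53
Check: 92 * 53 = 4876 ≡ 1 (mod 195)

92^(-1) ≡ 53 (mod 195)


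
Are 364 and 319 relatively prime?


Euclidean algorithm:
364 = 1 * 319 + 45
319 = 7 * 45 + 4
45 = 11 * 4 + 1
4 = 4 * 1 + 0
GCD(364, 319) = 1

Yes, coprime (GCD = 1)


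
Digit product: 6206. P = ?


6 × 2 × 0 × 6 = 0


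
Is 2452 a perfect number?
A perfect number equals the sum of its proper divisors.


Proper divisors of 2452: 1, 2, 4, 613, 1226
Sum = 1 + 2 + 4 + 613 + 1226 = 1846

No, 2452 is not perfect (1846 ≠ 2452)


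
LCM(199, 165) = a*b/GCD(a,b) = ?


GCD(199, 165) = 1
LCM = 199*165/1 = 32835/1 = 32835

LCM = 32835


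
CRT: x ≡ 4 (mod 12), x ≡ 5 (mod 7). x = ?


M = 12*7 = 84
M1 = M/12 = 7, M2 = M/7 = 12
M1^(-1) mod 12 = 7, M2^(-1) mod 7 = 3
x = 4*7*7 + 5*12*3 = 376
376 mod 84 = 40
Check: 40 mod 12 = 4 ✓, 40 mod 7 = 5 ✓

x ≡ 40 (mod 84)


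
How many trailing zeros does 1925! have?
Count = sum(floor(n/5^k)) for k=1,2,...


floor(1925/5) = 385
floor(1925/25) = 77
floor(1925/125) = 15
floor(1925/625) = 3
Total = 480

480 trailing zeros


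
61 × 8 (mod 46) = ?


61 × 8 = 488
488 mod 46 = 28


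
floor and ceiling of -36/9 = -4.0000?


-36/9 = -4.0000
floor = -4
ceil = -4

floor = -4, ceil = -4


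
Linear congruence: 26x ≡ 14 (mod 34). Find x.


GCD(26, 34) = 2 divides 14
Divide: 13x ≡ 7 (mod 17)
x ≡ 11 (mod 17)


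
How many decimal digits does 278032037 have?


278032037 has 9 digits in base 10
floor(log10(278032037)) + 1 = floor(8.4441) + 1 = 9

9 digits (base 10)


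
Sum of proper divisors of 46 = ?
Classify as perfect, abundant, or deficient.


Proper divisors: 1, 2, 23
Sum = 1 + 2 + 23 = 26
26 < 46 → deficient

s(46) = 26 (deficient)


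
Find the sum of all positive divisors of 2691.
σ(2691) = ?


Divisors of 2691: 1, 3, 9, 13, 23, 39, 69, 117, 207, 299, 897, 2691
Sum = 1 + 3 + 9 + 13 + 23 + 39 + 69 + 117 + 207 + 299 + 897 + 2691 = 4368

σ(2691) = 4368


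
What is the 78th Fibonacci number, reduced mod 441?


F(k) mod 441 for k=1..78:
1, 1, 2, 3, 5, 8, 13, 21, 34, 55, 89, 144, 233, 377, 169, 105, 274, 379, 212, 150, 362, 71, 433, 63, 55, 118, 173, 291, 23, 314, 337, 210, 106, 316, 422, 297, 278, 134, 412, 105, 76, 181, 257, 438, 254, 251, 64, 315, 379, 253, 191, 3, 194, 197, 391, 147, 97, 244, 341, 144, 44, 188, 232, 420, 211, 190, 401, 150, 110, 260, 370, 189, 118, 307, 425, 291, 275, 125
F(78) mod 441 = 125


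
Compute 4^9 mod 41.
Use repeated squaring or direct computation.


4^1 mod 41 = 4
4^2 mod 41 = 16
4^3 mod 41 = 23
4^4 mod 41 = 10
4^5 mod 41 = 40
4^6 mod 41 = 37
4^7 mod 41 = 25
4^8 mod 41 = 18
4^9 mod 41 = 31


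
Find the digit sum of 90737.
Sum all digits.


9 + 0 + 7 + 3 + 7 = 26


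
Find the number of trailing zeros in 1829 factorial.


floor(1829/5) = 365
floor(1829/25) = 73
floor(1829/125) = 14
floor(1829/625) = 2
Total = 454

454 trailing zeros


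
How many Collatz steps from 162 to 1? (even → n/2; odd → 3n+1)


162 → 81 → 244 → 122 → 61 → 184 → 92 → 46 → 23 → 70 → 35 → 106 → 53 → 160 → 80 → 40 → 20 → 10 → 5 → 16 → 8 → 4 → 2 → 1
Total steps = 23

23 steps


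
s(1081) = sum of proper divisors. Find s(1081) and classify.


Proper divisors: 1, 23, 47
Sum = 1 + 23 + 47 = 71
71 < 1081 → deficient

s(1081) = 71 (deficient)


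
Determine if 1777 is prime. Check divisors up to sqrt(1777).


Check divisors up to sqrt(1777) = 42.1545
No divisors found.
1777 is prime.

Yes, 1777 is prime


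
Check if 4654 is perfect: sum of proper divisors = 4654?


Proper divisors of 4654: 1, 2, 13, 26, 179, 358, 2327
Sum = 1 + 2 + 13 + 26 + 179 + 358 + 2327 = 2906

No, 4654 is not perfect (2906 ≠ 4654)


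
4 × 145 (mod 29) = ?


4 × 145 = 580
580 mod 29 = 0


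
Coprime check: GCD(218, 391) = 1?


Euclidean algorithm:
391 = 1 * 218 + 173
218 = 1 * 173 + 45
173 = 3 * 45 + 38
45 = 1 * 38 + 7
38 = 5 * 7 + 3
7 = 2 * 3 + 1
3 = 3 * 1 + 0
GCD(218, 391) = 1

Yes, coprime (GCD = 1)


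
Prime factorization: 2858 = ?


2858 / 2 = 1429
1429 / 1429 = 1
2858 = 2 × 1429


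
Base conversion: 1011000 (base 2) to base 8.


1011000 (base 2) = 88 (decimal)
88 (decimal) = 130 (base 8)


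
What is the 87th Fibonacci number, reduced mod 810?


F(k) mod 810 for k=1..87:
1, 1, 2, 3, 5, 8, 13, 21, 34, 55, 89, 144, 233, 377, 610, 177, 787, 154, 131, 285, 416, 701, 307, 198, 505, 703, 398, 291, 689, 170, 49, 219, 268, 487, 755, 432, 377, 809, 376, 375, 751, 316, 257, 573, 20, 593, 613, 396, 199, 595, 794, 579, 563, 332, 85, 417, 502, 109, 611, 720, 521, 431, 142, 573, 715, 478, 383, 51, 434, 485, 109, 594, 703, 487, 380, 57, 437, 494, 121, 615, 736, 541, 467, 198, 665, 53, 718
F(87) mod 810 = 718


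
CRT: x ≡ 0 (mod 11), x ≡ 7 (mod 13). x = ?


M = 11*13 = 143
M1 = M/11 = 13, M2 = M/13 = 11
M1^(-1) mod 11 = 6, M2^(-1) mod 13 = 6
x = 0*13*6 + 7*11*6 = 462
462 mod 143 = 33
Check: 33 mod 11 = 0 ✓, 33 mod 13 = 7 ✓

x ≡ 33 (mod 143)


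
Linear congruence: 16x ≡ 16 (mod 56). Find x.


GCD(16, 56) = 8 divides 16
Divide: 2x ≡ 2 (mod 7)
x ≡ 1 (mod 7)


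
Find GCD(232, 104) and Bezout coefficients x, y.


Tabular extended Euclidean (each row: r = 232*s + 104*t):
r=232, s=1, t=0
r=104, s=0, t=1
q=2: r=24, s=1, t=-2   [232*(1) + 104*(-2) = 24]
q=4: r=8, s=-4, t=9   [232*(-4) + 104*(9) = 8]
q=3: r=0, s=13, t=-29   [232*(13) + 104*(-29) = 0]
GCD = 8; from the row with r=8: x=-4, y=9
Check: 232*(-4) + 104*(9) = -928 + 936 = 8

GCD = 8, x = -4, y = 9


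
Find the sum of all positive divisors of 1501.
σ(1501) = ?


Divisors of 1501: 1, 19, 79, 1501
Sum = 1 + 19 + 79 + 1501 = 1600

σ(1501) = 1600


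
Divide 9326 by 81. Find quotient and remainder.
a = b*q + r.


9326 = 81 * 115 + 11
Check: 9315 + 11 = 9326

q = 115, r = 11


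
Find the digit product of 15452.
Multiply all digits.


1 × 5 × 4 × 5 × 2 = 200


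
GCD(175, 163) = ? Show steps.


175 = 1 * 163 + 12
163 = 13 * 12 + 7
12 = 1 * 7 + 5
7 = 1 * 5 + 2
5 = 2 * 2 + 1
2 = 2 * 1 + 0
GCD = 1


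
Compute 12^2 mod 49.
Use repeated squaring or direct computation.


12^1 mod 49 = 12
12^2 mod 49 = 46


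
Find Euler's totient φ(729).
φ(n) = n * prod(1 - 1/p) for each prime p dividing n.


729 = 3^6
Prime factors: 3
φ(729) = 729 × (1-1/3)
= 729 × 2/3 = 486

φ(729) = 486


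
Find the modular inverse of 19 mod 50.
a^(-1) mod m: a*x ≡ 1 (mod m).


Use the extended Euclidean algorithm on (50, 19); each row r = 50*s + 19*t:
r=50, s=1, t=0
r=19, s=0, t=1
q=2: r=12, s=1, t=-2   [50*(1) + 19*(-2) = 12]
q=1: r=7, s=-1, t=3   [50*(-1) + 19*(3) = 7]
q=1: r=5, s=2, t=-5   [50*(2) + 19*(-5) = 5]
q=1: r=2, s=-3, t=8   [50*(-3) + 19*(8) = 2]
q=2: r=1, s=8, t=-21   [50*(8) + 19*(-21) = 1]
q=2: r=0, s=-19, t=50   [50*(-19) + 19*(50) = 0]
GCD = 1 with t = -21, so 19*(-21) ≡ 1 (mod 50)
Inverse = -21 mod 50 = 29
Check: 19 * 29 = 551 ≡ 1 (mod 50)

19^(-1) ≡ 29 (mod 50)


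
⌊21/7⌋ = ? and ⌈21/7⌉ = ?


21/7 = 3.0000
floor = 3
ceil = 3

floor = 3, ceil = 3


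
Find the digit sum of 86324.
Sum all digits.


8 + 6 + 3 + 2 + 4 = 23


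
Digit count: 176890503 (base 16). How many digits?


176890503 in base 16 = A8B2287
Number of digits = 7

7 digits (base 16)


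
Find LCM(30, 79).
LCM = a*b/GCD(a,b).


GCD(30, 79) = 1
LCM = 30*79/1 = 2370/1 = 2370

LCM = 2370


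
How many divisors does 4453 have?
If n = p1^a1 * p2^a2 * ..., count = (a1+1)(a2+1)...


4453 = 61^1 × 73^1
d(4453) = (1+1) × (1+1) = 4

4 divisors


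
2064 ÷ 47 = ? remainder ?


2064 = 47 * 43 + 43
Check: 2021 + 43 = 2064

q = 43, r = 43


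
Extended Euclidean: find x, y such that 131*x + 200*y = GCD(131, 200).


Tabular extended Euclidean (each row: r = 131*s + 200*t):
r=131, s=1, t=0
r=200, s=0, t=1
q=0: r=131, s=1, t=0   [131*(1) + 200*(0) = 131]
q=1: r=69, s=-1, t=1   [131*(-1) + 200*(1) = 69]
q=1: r=62, s=2, t=-1   [131*(2) + 200*(-1) = 62]
q=1: r=7, s=-3, t=2   [131*(-3) + 200*(2) = 7]
q=8: r=6, s=26, t=-17   [131*(26) + 200*(-17) = 6]
q=1: r=1, s=-29, t=19   [131*(-29) + 200*(19) = 1]
q=6: r=0, s=200, t=-131   [131*(200) + 200*(-131) = 0]
GCD = 1; from the row with r=1: x=-29, y=19
Check: 131*(-29) + 200*(19) = -3799 + 3800 = 1

GCD = 1, x = -29, y = 19


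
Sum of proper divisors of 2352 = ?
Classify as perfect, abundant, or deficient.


Proper divisors: 1, 2, 3, 4, 6, 7, 8, 12, 14, 16, 21, 24, 28, 42, 48, 49, 56, 84, 98, 112, 147, 168, 196, 294, 336, 392, 588, 784, 1176
Sum = 1 + 2 + 3 + 4 + 6 + 7 + 8 + 12 + 14 + 16 + 21 + 24 + 28 + 42 + 48 + 49 + 56 + 84 + 98 + 112 + 147 + 168 + 196 + 294 + 336 + 392 + 588 + 784 + 1176 = 4716
4716 > 2352 → abundant

s(2352) = 4716 (abundant)


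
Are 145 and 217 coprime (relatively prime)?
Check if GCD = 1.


Euclidean algorithm:
217 = 1 * 145 + 72
145 = 2 * 72 + 1
72 = 72 * 1 + 0
GCD(145, 217) = 1

Yes, coprime (GCD = 1)


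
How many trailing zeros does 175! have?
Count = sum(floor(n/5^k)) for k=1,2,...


floor(175/5) = 35
floor(175/25) = 7
floor(175/125) = 1
Total = 43

43 trailing zeros


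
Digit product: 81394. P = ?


8 × 1 × 3 × 9 × 4 = 864


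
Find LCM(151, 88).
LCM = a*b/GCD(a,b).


GCD(151, 88) = 1
LCM = 151*88/1 = 13288/1 = 13288

LCM = 13288


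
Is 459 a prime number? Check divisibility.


459 / 3 = 153 (exact division)
459 is NOT prime.

No, 459 is not prime


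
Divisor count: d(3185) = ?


3185 = 5^1 × 7^2 × 13^1
d(3185) = (1+1) × (2+1) × (1+1) = 12

12 divisors


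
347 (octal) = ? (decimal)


347 (base 8) = 231 (decimal)
231 (decimal) = 231 (base 10)


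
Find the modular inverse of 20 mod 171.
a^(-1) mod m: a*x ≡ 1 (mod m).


Use the extended Euclidean algorithm on (171, 20); each row r = 171*s + 20*t:
r=171, s=1, t=0
r=20, s=0, t=1
q=8: r=11, s=1, t=-8   [171*(1) + 20*(-8) = 11]
q=1: r=9, s=-1, t=9   [171*(-1) + 20*(9) = 9]
q=1: r=2, s=2, t=-17   [171*(2) + 20*(-17) = 2]
q=4: r=1, s=-9, t=77   [171*(-9) + 20*(77) = 1]
q=2: r=0, s=20, t=-171   [171*(20) + 20*(-171) = 0]
GCD = 1 with t = 77, so 20*(77) ≡ 1 (mod 171)
Inverse = 77 mod 171 = 77
Check: 20 * 77 = 1540 ≡ 1 (mod 171)

20^(-1) ≡ 77 (mod 171)


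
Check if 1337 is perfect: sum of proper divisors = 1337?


Proper divisors of 1337: 1, 7, 191
Sum = 1 + 7 + 191 = 199

No, 1337 is not perfect (199 ≠ 1337)


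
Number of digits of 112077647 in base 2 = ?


112077647 in base 2 = 110101011100010101101001111
Number of digits = 27

27 digits (base 2)


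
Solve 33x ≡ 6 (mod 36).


GCD(33, 36) = 3 divides 6
Divide: 11x ≡ 2 (mod 12)
x ≡ 10 (mod 12)


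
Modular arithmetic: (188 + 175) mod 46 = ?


188 + 175 = 363
363 mod 46 = 41


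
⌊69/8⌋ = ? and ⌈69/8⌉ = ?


69/8 = 8.6250
floor = 8
ceil = 9

floor = 8, ceil = 9


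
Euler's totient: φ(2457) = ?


2457 = 3^3 × 7 × 13
Prime factors: 3, 7, 13
φ(2457) = 2457 × (1-1/3) × (1-1/7) × (1-1/13)
= 2457 × 2/3 × 6/7 × 12/13 = 1296

φ(2457) = 1296


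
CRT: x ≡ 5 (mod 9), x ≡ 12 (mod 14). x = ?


M = 9*14 = 126
M1 = M/9 = 14, M2 = M/14 = 9
M1^(-1) mod 9 = 2, M2^(-1) mod 14 = 11
x = 5*14*2 + 12*9*11 = 1328
1328 mod 126 = 68
Check: 68 mod 9 = 5 ✓, 68 mod 14 = 12 ✓

x ≡ 68 (mod 126)


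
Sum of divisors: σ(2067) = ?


Divisors of 2067: 1, 3, 13, 39, 53, 159, 689, 2067
Sum = 1 + 3 + 13 + 39 + 53 + 159 + 689 + 2067 = 3024

σ(2067) = 3024


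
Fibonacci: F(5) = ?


Sequence: 1, 1, 2, 3, 5
F(5) = 5


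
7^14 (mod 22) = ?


7^1 mod 22 = 7
7^2 mod 22 = 5
7^3 mod 22 = 13
7^4 mod 22 = 3
7^5 mod 22 = 21
7^6 mod 22 = 15
7^7 mod 22 = 17
7^8 mod 22 = 9
7^9 mod 22 = 19
7^10 mod 22 = 1
7^11 mod 22 = 7
7^12 mod 22 = 5
7^13 mod 22 = 13
7^14 mod 22 = 3


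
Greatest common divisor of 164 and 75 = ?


164 = 2 * 75 + 14
75 = 5 * 14 + 5
14 = 2 * 5 + 4
5 = 1 * 4 + 1
4 = 4 * 1 + 0
GCD = 1


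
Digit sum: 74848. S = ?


7 + 4 + 8 + 4 + 8 = 31


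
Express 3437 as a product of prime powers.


3437 / 7 = 491
491 / 491 = 1
3437 = 7 × 491


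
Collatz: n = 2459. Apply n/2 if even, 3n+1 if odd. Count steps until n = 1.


2459 → 7378 → 3689 → 11068 → 5534 → 2767 → 8302 → 4151 → 12454 → 6227 → 18682 → 9341 → 28024 → 14012 → 7006 → 3503 → 10510 → 5255 → 15766 → 7883 → 23650 → 11825 → 35476 → 17738 → 8869 → 26608 → 13304 → 6652 → 3326 → 1663 → 4990 → 2495 → 7486 → 3743 → 11230 → 5615 → 16846 → 8423 → 25270 → 12635 → 37906 → 18953 → 56860 → 28430 → 14215 → 42646 → 21323 → 63970 → 31985 → 95956 → 47978 → 23989 → 71968 → 35984 → 17992 → 8996 → 4498 → 2249 → 6748 → 3374 → 1687 → 5062 → 2531 → 7594 → 3797 → 11392 → 5696 → 2848 → 1424 → 712 → 356 → 178 → 89 → 268 → 134 → 67 → 202 → 101 → 304 → 152 → 76 → 38 → 19 → 58 → 29 → 88 → 44 → 22 → 11 → 34 → 17 → 52 → 26 → 13 → 40 → 20 → 10 → 5 → 16 → 8 → 4 → 2 → 1
Total steps = 102

102 steps


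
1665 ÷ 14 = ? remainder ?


1665 = 14 * 118 + 13
Check: 1652 + 13 = 1665

q = 118, r = 13


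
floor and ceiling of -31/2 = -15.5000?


-31/2 = -15.5000
floor = -16
ceil = -15

floor = -16, ceil = -15


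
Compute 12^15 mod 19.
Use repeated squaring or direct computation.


12^1 mod 19 = 12
12^2 mod 19 = 11
12^3 mod 19 = 18
12^4 mod 19 = 7
12^5 mod 19 = 8
12^6 mod 19 = 1
12^7 mod 19 = 12
12^8 mod 19 = 11
12^9 mod 19 = 18
12^10 mod 19 = 7
12^11 mod 19 = 8
12^12 mod 19 = 1
12^13 mod 19 = 12
12^14 mod 19 = 11
12^15 mod 19 = 18


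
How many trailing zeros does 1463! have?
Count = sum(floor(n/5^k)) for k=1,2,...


floor(1463/5) = 292
floor(1463/25) = 58
floor(1463/125) = 11
floor(1463/625) = 2
Total = 363

363 trailing zeros


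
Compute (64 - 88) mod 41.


64 - 88 = -24
-24 mod 41 = 17


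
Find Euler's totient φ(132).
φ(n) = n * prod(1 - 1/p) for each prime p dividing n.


132 = 2^2 × 3 × 11
Prime factors: 2, 3, 11
φ(132) = 132 × (1-1/2) × (1-1/3) × (1-1/11)
= 132 × 1/2 × 2/3 × 10/11 = 40

φ(132) = 40


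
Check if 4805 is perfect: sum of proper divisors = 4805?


Proper divisors of 4805: 1, 5, 31, 155, 961
Sum = 1 + 5 + 31 + 155 + 961 = 1153

No, 4805 is not perfect (1153 ≠ 4805)


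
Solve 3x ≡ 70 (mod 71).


GCD(3, 71) = 1, unique solution
a^(-1) mod 71 = 24
x = 24 * 70 mod 71 = 47

x ≡ 47 (mod 71)


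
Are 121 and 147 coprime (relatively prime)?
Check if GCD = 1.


Euclidean algorithm:
147 = 1 * 121 + 26
121 = 4 * 26 + 17
26 = 1 * 17 + 9
17 = 1 * 9 + 8
9 = 1 * 8 + 1
8 = 8 * 1 + 0
GCD(121, 147) = 1

Yes, coprime (GCD = 1)


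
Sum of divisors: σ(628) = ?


Divisors of 628: 1, 2, 4, 157, 314, 628
Sum = 1 + 2 + 4 + 157 + 314 + 628 = 1106

σ(628) = 1106


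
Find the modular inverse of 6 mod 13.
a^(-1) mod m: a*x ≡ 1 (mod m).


Use the extended Euclidean algorithm on (13, 6); each row r = 13*s + 6*t:
r=13, s=1, t=0
r=6, s=0, t=1
q=2: r=1, s=1, t=-2   [13*(1) + 6*(-2) = 1]
q=6: r=0, s=-6, t=13   [13*(-6) + 6*(13) = 0]
GCD = 1 with t = -2, so 6*(-2) ≡ 1 (mod 13)
Inverse = -2 mod 13 = 11
Check: 6 * 11 = 66 ≡ 1 (mod 13)

6^(-1) ≡ 11 (mod 13)


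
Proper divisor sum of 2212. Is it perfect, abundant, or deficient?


Proper divisors: 1, 2, 4, 7, 14, 28, 79, 158, 316, 553, 1106
Sum = 1 + 2 + 4 + 7 + 14 + 28 + 79 + 158 + 316 + 553 + 1106 = 2268
2268 > 2212 → abundant

s(2212) = 2268 (abundant)


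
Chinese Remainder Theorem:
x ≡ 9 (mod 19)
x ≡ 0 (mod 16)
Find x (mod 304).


M = 19*16 = 304
M1 = M/19 = 16, M2 = M/16 = 19
M1^(-1) mod 19 = 6, M2^(-1) mod 16 = 11
x = 9*16*6 + 0*19*11 = 864
864 mod 304 = 256
Check: 256 mod 19 = 9 ✓, 256 mod 16 = 0 ✓

x ≡ 256 (mod 304)


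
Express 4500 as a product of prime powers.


4500 / 2 = 2250
2250 / 2 = 1125
1125 / 3 = 375
375 / 3 = 125
125 / 5 = 25
25 / 5 = 5
5 / 5 = 1
4500 = 2^2 × 3^2 × 5^3


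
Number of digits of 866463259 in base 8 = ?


866463259 in base 8 = 6351227033
Number of digits = 10

10 digits (base 8)


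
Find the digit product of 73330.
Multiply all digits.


7 × 3 × 3 × 3 × 0 = 0


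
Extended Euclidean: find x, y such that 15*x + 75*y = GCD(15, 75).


Tabular extended Euclidean (each row: r = 15*s + 75*t):
r=15, s=1, t=0
r=75, s=0, t=1
q=0: r=15, s=1, t=0   [15*(1) + 75*(0) = 15]
q=5: r=0, s=-5, t=1   [15*(-5) + 75*(1) = 0]
GCD = 15; from the row with r=15: x=1, y=0
Check: 15*(1) + 75*(0) = 15 + 0 = 15

GCD = 15, x = 1, y = 0


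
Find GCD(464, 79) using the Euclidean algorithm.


464 = 5 * 79 + 69
79 = 1 * 69 + 10
69 = 6 * 10 + 9
10 = 1 * 9 + 1
9 = 9 * 1 + 0
GCD = 1


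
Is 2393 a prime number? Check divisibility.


Check divisors up to sqrt(2393) = 48.9183
No divisors found.
2393 is prime.

Yes, 2393 is prime


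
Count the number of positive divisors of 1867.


1867 = 1867^1
d(1867) = (1+1) = 2

2 divisors


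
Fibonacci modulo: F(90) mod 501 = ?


F(k) mod 501 for k=1..90:
1, 1, 2, 3, 5, 8, 13, 21, 34, 55, 89, 144, 233, 377, 109, 486, 94, 79, 173, 252, 425, 176, 100, 276, 376, 151, 26, 177, 203, 380, 82, 462, 43, 4, 47, 51, 98, 149, 247, 396, 142, 37, 179, 216, 395, 110, 4, 114, 118, 232, 350, 81, 431, 11, 442, 453, 394, 346, 239, 84, 323, 407, 229, 135, 364, 499, 362, 360, 221, 80, 301, 381, 181, 61, 242, 303, 44, 347, 391, 237, 127, 364, 491, 354, 344, 197, 40, 237, 277, 13
F(90) mod 501 = 13


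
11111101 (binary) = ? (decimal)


11111101 (base 2) = 253 (decimal)
253 (decimal) = 253 (base 10)


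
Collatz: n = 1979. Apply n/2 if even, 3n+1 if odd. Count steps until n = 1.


1979 → 5938 → 2969 → 8908 → 4454 → 2227 → 6682 → 3341 → 10024 → 5012 → 2506 → 1253 → 3760 → 1880 → 940 → 470 → 235 → 706 → 353 → 1060 → 530 → 265 → 796 → 398 → 199 → 598 → 299 → 898 → 449 → 1348 → 674 → 337 → 1012 → 506 → 253 → 760 → 380 → 190 → 95 → 286 → 143 → 430 → 215 → 646 → 323 → 970 → 485 → 1456 → 728 → 364 → 182 → 91 → 274 → 137 → 412 → 206 → 103 → 310 → 155 → 466 → 233 → 700 → 350 → 175 → 526 → 263 → 790 → 395 → 1186 → 593 → 1780 → 890 → 445 → 1336 → 668 → 334 → 167 → 502 → 251 → 754 → 377 → 1132 → 566 → 283 → 850 → 425 → 1276 → 638 → 319 → 958 → 479 → 1438 → 719 → 2158 → 1079 → 3238 → 1619 → 4858 → 2429 → 7288 → 3644 → 1822 → 911 → 2734 → 1367 → 4102 → 2051 → 6154 → 3077 → 9232 → 4616 → 2308 → 1154 → 577 → 1732 → 866 → 433 → 1300 → 650 → 325 → 976 → 488 → 244 → 122 → 61 → 184 → 92 → 46 → 23 → 70 → 35 → 106 → 53 → 160 → 80 → 40 → 20 → 10 → 5 → 16 → 8 → 4 → 2 → 1
Total steps = 143

143 steps


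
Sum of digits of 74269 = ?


7 + 4 + 2 + 6 + 9 = 28


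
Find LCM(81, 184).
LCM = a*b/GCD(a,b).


GCD(81, 184) = 1
LCM = 81*184/1 = 14904/1 = 14904

LCM = 14904


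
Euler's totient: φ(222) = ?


222 = 2 × 3 × 37
Prime factors: 2, 3, 37
φ(222) = 222 × (1-1/2) × (1-1/3) × (1-1/37)
= 222 × 1/2 × 2/3 × 36/37 = 72

φ(222) = 72


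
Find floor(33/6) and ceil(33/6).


33/6 = 5.5000
floor = 5
ceil = 6

floor = 5, ceil = 6


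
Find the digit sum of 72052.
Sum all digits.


7 + 2 + 0 + 5 + 2 = 16


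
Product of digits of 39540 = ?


3 × 9 × 5 × 4 × 0 = 0


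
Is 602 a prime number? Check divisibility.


602 / 2 = 301 (exact division)
602 is NOT prime.

No, 602 is not prime


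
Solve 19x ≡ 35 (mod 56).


GCD(19, 56) = 1, unique solution
a^(-1) mod 56 = 3
x = 3 * 35 mod 56 = 49

x ≡ 49 (mod 56)


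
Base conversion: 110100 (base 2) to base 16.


110100 (base 2) = 52 (decimal)
52 (decimal) = 34 (base 16)


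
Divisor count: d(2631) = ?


2631 = 3^1 × 877^1
d(2631) = (1+1) × (1+1) = 4

4 divisors


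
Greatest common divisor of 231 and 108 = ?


231 = 2 * 108 + 15
108 = 7 * 15 + 3
15 = 5 * 3 + 0
GCD = 3


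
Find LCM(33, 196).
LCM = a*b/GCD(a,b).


GCD(33, 196) = 1
LCM = 33*196/1 = 6468/1 = 6468

LCM = 6468


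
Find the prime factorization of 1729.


1729 / 7 = 247
247 / 13 = 19
19 / 19 = 1
1729 = 7 × 13 × 19


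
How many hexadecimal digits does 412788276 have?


412788276 in base 16 = 189AA634
Number of digits = 8

8 digits (base 16)


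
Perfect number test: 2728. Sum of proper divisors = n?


Proper divisors of 2728: 1, 2, 4, 8, 11, 22, 31, 44, 62, 88, 124, 248, 341, 682, 1364
Sum = 1 + 2 + 4 + 8 + 11 + 22 + 31 + 44 + 62 + 88 + 124 + 248 + 341 + 682 + 1364 = 3032

No, 2728 is not perfect (3032 ≠ 2728)


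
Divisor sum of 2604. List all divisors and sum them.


Divisors of 2604: 1, 2, 3, 4, 6, 7, 12, 14, 21, 28, 31, 42, 62, 84, 93, 124, 186, 217, 372, 434, 651, 868, 1302, 2604
Sum = 1 + 2 + 3 + 4 + 6 + 7 + 12 + 14 + 21 + 28 + 31 + 42 + 62 + 84 + 93 + 124 + 186 + 217 + 372 + 434 + 651 + 868 + 1302 + 2604 = 7168

σ(2604) = 7168


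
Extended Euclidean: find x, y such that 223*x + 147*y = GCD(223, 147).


Tabular extended Euclidean (each row: r = 223*s + 147*t):
r=223, s=1, t=0
r=147, s=0, t=1
q=1: r=76, s=1, t=-1   [223*(1) + 147*(-1) = 76]
q=1: r=71, s=-1, t=2   [223*(-1) + 147*(2) = 71]
q=1: r=5, s=2, t=-3   [223*(2) + 147*(-3) = 5]
q=14: r=1, s=-29, t=44   [223*(-29) + 147*(44) = 1]
q=5: r=0, s=147, t=-223   [223*(147) + 147*(-223) = 0]
GCD = 1; from the row with r=1: x=-29, y=44
Check: 223*(-29) + 147*(44) = -6467 + 6468 = 1

GCD = 1, x = -29, y = 44


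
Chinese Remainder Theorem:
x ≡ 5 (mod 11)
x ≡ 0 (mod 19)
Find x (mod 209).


M = 11*19 = 209
M1 = M/11 = 19, M2 = M/19 = 11
M1^(-1) mod 11 = 7, M2^(-1) mod 19 = 7
x = 5*19*7 + 0*11*7 = 665
665 mod 209 = 38
Check: 38 mod 11 = 5 ✓, 38 mod 19 = 0 ✓

x ≡ 38 (mod 209)


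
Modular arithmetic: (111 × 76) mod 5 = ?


111 × 76 = 8436
8436 mod 5 = 1


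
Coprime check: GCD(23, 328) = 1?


Euclidean algorithm:
328 = 14 * 23 + 6
23 = 3 * 6 + 5
6 = 1 * 5 + 1
5 = 5 * 1 + 0
GCD(23, 328) = 1

Yes, coprime (GCD = 1)


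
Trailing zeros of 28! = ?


floor(28/5) = 5
floor(28/25) = 1
Total = 6

6 trailing zeros


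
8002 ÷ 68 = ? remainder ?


8002 = 68 * 117 + 46
Check: 7956 + 46 = 8002

q = 117, r = 46


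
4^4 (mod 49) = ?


4^1 mod 49 = 4
4^2 mod 49 = 16
4^3 mod 49 = 15
4^4 mod 49 = 11


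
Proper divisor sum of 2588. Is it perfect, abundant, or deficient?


Proper divisors: 1, 2, 4, 647, 1294
Sum = 1 + 2 + 4 + 647 + 1294 = 1948
1948 < 2588 → deficient

s(2588) = 1948 (deficient)
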